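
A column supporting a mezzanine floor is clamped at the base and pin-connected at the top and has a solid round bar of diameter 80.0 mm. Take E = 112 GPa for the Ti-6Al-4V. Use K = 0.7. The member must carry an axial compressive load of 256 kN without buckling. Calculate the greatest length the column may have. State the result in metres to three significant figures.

L_max ≈ 4.21 m

I = πd⁴/64 = π×80.0⁴/64 = 2.011×10^6 mm⁴
I = 2.011×10^-6 m⁴
At the buckling limit P_cr = P = 2.560×10^5 N
From P_cr = π²EI/(K·L)²:  L = (1/K)·√(π²EI/P_cr) = (1/0.7)·√(π²×1.12×10^11×2.011×10^-6/2.560×10^5)
L = 4.21 m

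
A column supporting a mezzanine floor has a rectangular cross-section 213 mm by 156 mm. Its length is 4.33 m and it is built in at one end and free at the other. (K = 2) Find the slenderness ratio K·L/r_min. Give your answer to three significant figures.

λ ≈ 192

For a rectangle r_min = b/√12 = 156/√12 = 45.03 mm
L_e = K·L = 2 × 4.33 m = 8.660 m = 8660.0 mm
λ = L_e / r_min = 8660.0 / 45.03 = 192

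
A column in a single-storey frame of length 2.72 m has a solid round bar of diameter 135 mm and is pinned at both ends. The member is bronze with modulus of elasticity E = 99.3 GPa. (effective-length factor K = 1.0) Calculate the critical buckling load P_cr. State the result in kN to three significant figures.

P_cr ≈ 2160 kN

I = πd⁴/64 = π×135⁴/64 = 1.630×10^7 mm⁴
I = 1.630×10^7 mm⁴ = 1.630×10^-5 m⁴
Effective length L_e = K·L = 1 × 2.72 = 2.720 m
P_cr = π²EI / L_e² = π² × 99.3×10⁹ × 1.630×10^-5 / 2.720² = 2.160×10^6 N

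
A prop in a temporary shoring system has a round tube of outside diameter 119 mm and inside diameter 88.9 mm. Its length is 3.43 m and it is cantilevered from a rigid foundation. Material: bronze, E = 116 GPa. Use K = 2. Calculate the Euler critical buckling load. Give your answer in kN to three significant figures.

d_o = 119 mm, d_i = 88.9 mm
I = π(d_o⁴ − d_i⁴)/64 = π(119⁴ − 88.90⁴)/64 = 6.778×10^6 mm⁴
I = 6.778×10^6 mm⁴ = 6.778×10^-6 m⁴
Effective length L_e = K·L = 2 × 3.43 = 6.860 m
P_cr = π²EI / L_e² = π² × 116×10⁹ × 6.778×10^-6 / 6.860² = 1.649×10^5 N

P_cr ≈ 165 kN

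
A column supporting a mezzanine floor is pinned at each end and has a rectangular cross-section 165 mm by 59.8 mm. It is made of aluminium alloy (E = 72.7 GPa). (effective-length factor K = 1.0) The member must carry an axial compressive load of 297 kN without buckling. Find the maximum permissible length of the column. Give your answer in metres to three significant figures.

Buckling occurs about the weak axis: I_min = h·b³/12 with b = 59.8 mm (the shorter side).
I_min = 165×59.8³/12 = 2.940×10^6 mm⁴
I = 2.940×10^-6 m⁴
At the buckling limit P_cr = P = 2.970×10^5 N
From P_cr = π²EI/(K·L)²:  L = (1/K)·√(π²EI/P_cr) = (1/1)·√(π²×7.27×10^10×2.940×10^-6/2.970×10^5)
L = 2.67 m

L_max ≈ 2.67 m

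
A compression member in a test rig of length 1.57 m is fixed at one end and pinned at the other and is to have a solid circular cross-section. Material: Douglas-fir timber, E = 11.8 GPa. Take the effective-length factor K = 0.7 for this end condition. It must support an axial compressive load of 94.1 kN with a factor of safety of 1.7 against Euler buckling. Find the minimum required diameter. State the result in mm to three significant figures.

Required P_cr = n·P = 1.7 × 94.1 = 160.0 kN
L_e = K·L = 0.7 × 1.57 = 1.099 m
Required I = P_cr·L_e²/(π²E) = 1.600×10^5 × 1.099² / (π² × 1.18×10^10) = 1.659×10^-6 m⁴
I_req = 1.659×10^6 mm⁴
Solid circle: I = πd⁴/64  ⇒  d = (64I/π)^(1/4) = (64×1.659×10^6/π)^(1/4) = 76.2 mm

d ≈ 76.2 mm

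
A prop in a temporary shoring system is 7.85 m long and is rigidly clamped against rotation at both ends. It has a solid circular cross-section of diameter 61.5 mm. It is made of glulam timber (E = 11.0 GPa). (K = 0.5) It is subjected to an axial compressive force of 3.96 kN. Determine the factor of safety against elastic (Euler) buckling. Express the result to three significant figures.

I = πd⁴/64 = π×61.5⁴/64 = 7.022×10^5 mm⁴
I = 7.022×10^5 mm⁴ = 7.022×10^-7 m⁴
Effective length L_e = K·L = 0.5 × 7.85 = 3.925 m
P_cr = π²EI / L_e² = π² × 11.0×10⁹ × 7.022×10^-7 / 3.925² = 4.949×10^3 N
Factor of safety n = P_cr / P = 4.9486 / 3.96 = 1.25

n ≈ 1.25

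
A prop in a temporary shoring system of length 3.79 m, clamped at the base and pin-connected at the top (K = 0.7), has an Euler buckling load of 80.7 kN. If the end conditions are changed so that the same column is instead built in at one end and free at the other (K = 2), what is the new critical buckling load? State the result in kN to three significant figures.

P_cr ≈ 9.89 kN

P_cr ∝ 1/K², so P_cr,new = P_cr,old × (K_old/K_new)² = 80.7 × (0.7/2)²
= 80.7 × 0.1225 = 9.89 kN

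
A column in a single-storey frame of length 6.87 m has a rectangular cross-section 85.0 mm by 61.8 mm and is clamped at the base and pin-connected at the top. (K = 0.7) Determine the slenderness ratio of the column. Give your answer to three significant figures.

λ ≈ 270

Buckling occurs about the weak axis: I_min = h·b³/12 with b = 61.8 mm (the shorter side).
I_min = 85.0×61.8³/12 = 1.672×10^6 mm⁴
A = 5.253×10^3 mm²;  r_min = √(I/A) = √(1.672×10^6/5.253×10^3) = 17.84 mm
L_e = K·L = 0.7 × 6.87 m = 4.809 m = 4809.0 mm
λ = L_e / r_min = 4809.0 / 17.84 = 270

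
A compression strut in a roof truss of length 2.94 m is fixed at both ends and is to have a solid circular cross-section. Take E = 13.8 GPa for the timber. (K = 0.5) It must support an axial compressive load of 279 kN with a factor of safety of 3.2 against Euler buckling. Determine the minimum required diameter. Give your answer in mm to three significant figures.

d ≈ 130 mm

Required P_cr = n·P = 3.2 × 279 = 892.8 kN
L_e = K·L = 0.5 × 2.94 = 1.470 m
Required I = P_cr·L_e²/(π²E) = 8.928×10^5 × 1.470² / (π² × 1.38×10^10) = 1.416×10^-5 m⁴
I_req = 1.416×10^7 mm⁴
Solid circle: I = πd⁴/64  ⇒  d = (64I/π)^(1/4) = (64×1.416×10^7/π)^(1/4) = 130 mm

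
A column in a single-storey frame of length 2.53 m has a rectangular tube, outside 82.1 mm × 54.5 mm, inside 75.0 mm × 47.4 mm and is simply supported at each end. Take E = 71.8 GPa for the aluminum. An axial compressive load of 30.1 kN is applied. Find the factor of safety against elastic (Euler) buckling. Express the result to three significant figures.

n ≈ 1.63

Weak-axis I_min = (h_o·b_o³ − h_i·b_i³)/12 with b_o = 54.5, b_i = 47.40 mm (shorter outer/inner sides).
I_min = (82.1×54.5³ − 75.00×47.40³)/12 = 4.419×10^5 mm⁴
I = 4.419×10^5 mm⁴ = 4.419×10^-7 m⁴
Effective length L_e = K·L = 1 × 2.53 = 2.530 m
P_cr = π²EI / L_e² = π² × 71.8×10⁹ × 4.419×10^-7 / 2.530² = 4.892×10^4 N
Factor of safety n = P_cr / P = 48.924 / 30.1 = 1.63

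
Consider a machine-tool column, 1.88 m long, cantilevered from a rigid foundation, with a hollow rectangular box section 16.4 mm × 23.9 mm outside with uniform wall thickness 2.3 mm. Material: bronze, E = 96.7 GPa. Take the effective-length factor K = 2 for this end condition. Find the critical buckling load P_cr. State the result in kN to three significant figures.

Inner dimensions: h_i = 23.9 − 2×2.3 = 19.30 mm, b_i = 16.4 − 2×2.3 = 11.80 mm
Weak-axis I_min = (h_o·b_o³ − h_i·b_i³)/12 with b_o = 16.4, b_i = 11.80 mm (shorter outer/inner sides).
I_min = (23.9×16.4³ − 19.30×11.80³)/12 = 6.143×10^3 mm⁴
I = 6.143×10^3 mm⁴ = 6.143×10^-9 m⁴
Effective length L_e = K·L = 2 × 1.88 = 3.760 m
P_cr = π²EI / L_e² = π² × 96.7×10⁹ × 6.143×10^-9 / 3.760² = 414.7 N

P_cr ≈ 0.415 kN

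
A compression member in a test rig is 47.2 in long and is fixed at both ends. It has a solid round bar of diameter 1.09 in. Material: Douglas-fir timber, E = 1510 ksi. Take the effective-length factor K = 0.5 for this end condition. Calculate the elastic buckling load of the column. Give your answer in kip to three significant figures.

P_cr ≈ 1.85 kip

I = πd⁴/64 = π×1.09⁴/64 = 6.929×10^-2 in⁴
Effective length L_e = K·L = 0.5 × 47.2 = 23.60 in
P_cr = π²EI / L_e² = π² × 1510×10³ × 6.929×10^-2 / 23.60² = 1.854×10^3 lb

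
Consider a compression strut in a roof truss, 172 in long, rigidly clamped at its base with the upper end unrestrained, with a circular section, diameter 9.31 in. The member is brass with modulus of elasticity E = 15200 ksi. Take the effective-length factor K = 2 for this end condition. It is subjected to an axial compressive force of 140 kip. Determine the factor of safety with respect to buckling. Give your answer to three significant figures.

n ≈ 3.34

I = πd⁴/64 = π×9.31⁴/64 = 368.8 in⁴
Effective length L_e = K·L = 2 × 172 = 344.0 in
P_cr = π²EI / L_e² = π² × 15200×10³ × 368.8 / 344.0² = 4.675×10^5 lb
Factor of safety n = P_cr / P = 467.51 / 140 = 3.34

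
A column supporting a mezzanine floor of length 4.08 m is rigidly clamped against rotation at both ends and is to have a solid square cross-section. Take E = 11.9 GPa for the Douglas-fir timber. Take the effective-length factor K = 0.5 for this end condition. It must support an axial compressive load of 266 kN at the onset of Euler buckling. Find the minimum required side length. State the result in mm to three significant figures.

L_e = K·L = 0.5 × 4.08 = 2.040 m
Required I = P_cr·L_e²/(π²E) = 2.660×10^5 × 2.040² / (π² × 1.19×10^10) = 9.425×10^-6 m⁴
I_req = 9.425×10^6 mm⁴
Solid square: I = a⁴/12  ⇒  a = (12I)^(1/4) = (12×9.425×10^6)^(1/4) = 103 mm

a ≈ 103 mm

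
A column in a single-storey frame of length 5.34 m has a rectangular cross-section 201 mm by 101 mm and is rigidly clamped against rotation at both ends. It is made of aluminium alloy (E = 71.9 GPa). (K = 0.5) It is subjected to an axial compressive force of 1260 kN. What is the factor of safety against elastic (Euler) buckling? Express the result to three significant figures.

n ≈ 1.36

Buckling occurs about the weak axis: I_min = h·b³/12 with b = 101 mm (the shorter side).
I_min = 201×101³/12 = 1.726×10^7 mm⁴
I = 1.726×10^7 mm⁴ = 1.726×10^-5 m⁴
Effective length L_e = K·L = 0.5 × 5.34 = 2.670 m
P_cr = π²EI / L_e² = π² × 71.9×10⁹ × 1.726×10^-5 / 2.670² = 1.718×10^6 N
Factor of safety n = P_cr / P = 1717.8 / 1260 = 1.36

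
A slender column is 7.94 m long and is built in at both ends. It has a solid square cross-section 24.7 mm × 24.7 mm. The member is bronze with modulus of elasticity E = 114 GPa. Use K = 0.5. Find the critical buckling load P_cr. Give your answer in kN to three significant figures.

I = a⁴/12 = 24.7⁴/12 = 3.102×10^4 mm⁴
I = 3.102×10^4 mm⁴ = 3.102×10^-8 m⁴
Effective length L_e = K·L = 0.5 × 7.94 = 3.970 m
P_cr = π²EI / L_e² = π² × 114×10⁹ × 3.102×10^-8 / 3.970² = 2.214×10^3 N

P_cr ≈ 2.21 kN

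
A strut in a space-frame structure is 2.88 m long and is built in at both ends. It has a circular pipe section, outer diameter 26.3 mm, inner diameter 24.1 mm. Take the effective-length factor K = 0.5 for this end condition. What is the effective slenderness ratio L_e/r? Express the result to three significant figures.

λ ≈ 161

d_o = 26.3 mm, d_i = 24.1 mm
I = π(d_o⁴ − d_i⁴)/64 = π(26.3⁴ − 24.10⁴)/64 = 6.926×10^3 mm⁴
A = 87.08 mm²;  r_min = √(I/A) = √(6.926×10^3/87.08) = 8.918 mm
L_e = K·L = 0.5 × 2.88 m = 1.440 m = 1440.0 mm
λ = L_e / r_min = 1440.0 / 8.918 = 161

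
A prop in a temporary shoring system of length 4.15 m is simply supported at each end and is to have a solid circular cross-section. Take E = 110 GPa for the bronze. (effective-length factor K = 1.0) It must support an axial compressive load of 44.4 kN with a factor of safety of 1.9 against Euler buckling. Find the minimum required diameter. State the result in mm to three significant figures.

Required P_cr = n·P = 1.9 × 44.4 = 84.36 kN
L_e = K·L = 1 × 4.15 = 4.150 m
Required I = P_cr·L_e²/(π²E) = 8.436×10^4 × 4.150² / (π² × 1.10×10^11) = 1.338×10^-6 m⁴
I_req = 1.338×10^6 mm⁴
Solid circle: I = πd⁴/64  ⇒  d = (64I/π)^(1/4) = (64×1.338×10^6/π)^(1/4) = 72.3 mm

d ≈ 72.3 mm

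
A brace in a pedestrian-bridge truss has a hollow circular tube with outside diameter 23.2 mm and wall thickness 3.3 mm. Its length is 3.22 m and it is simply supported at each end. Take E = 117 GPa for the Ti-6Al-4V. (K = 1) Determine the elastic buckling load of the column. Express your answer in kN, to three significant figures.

Inner diameter d_i = 23.2 − 2×3.3 = 16.60 mm
I = π(d_o⁴ − d_i⁴)/64 = π(23.2⁴ − 16.60⁴)/64 = 1.049×10^4 mm⁴
I = 1.049×10^4 mm⁴ = 1.049×10^-8 m⁴
Effective length L_e = K·L = 1 × 3.22 = 3.220 m
P_cr = π²EI / L_e² = π² × 117×10⁹ × 1.049×10^-8 / 3.220² = 1.169×10^3 N

P_cr ≈ 1.17 kN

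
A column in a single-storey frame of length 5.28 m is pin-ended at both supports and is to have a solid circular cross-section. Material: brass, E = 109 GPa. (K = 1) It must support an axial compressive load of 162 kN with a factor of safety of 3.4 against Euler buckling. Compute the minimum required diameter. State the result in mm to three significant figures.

Required P_cr = n·P = 3.4 × 162 = 550.8 kN
L_e = K·L = 1 × 5.28 = 5.280 m
Required I = P_cr·L_e²/(π²E) = 5.508×10^5 × 5.280² / (π² × 1.09×10^11) = 1.427×10^-5 m⁴
I_req = 1.427×10^7 mm⁴
Solid circle: I = πd⁴/64  ⇒  d = (64I/π)^(1/4) = (64×1.427×10^7/π)^(1/4) = 131 mm

d ≈ 131 mm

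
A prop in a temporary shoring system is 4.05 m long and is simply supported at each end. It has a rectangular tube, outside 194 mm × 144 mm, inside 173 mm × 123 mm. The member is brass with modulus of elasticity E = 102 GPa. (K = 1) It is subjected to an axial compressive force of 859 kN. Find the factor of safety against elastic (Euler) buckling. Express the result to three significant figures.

n ≈ 1.53

Weak-axis I_min = (h_o·b_o³ − h_i·b_i³)/12 with b_o = 144, b_i = 123.0 mm (shorter outer/inner sides).
I_min = (194×144³ − 173.0×123.0³)/12 = 2.145×10^7 mm⁴
I = 2.145×10^7 mm⁴ = 2.145×10^-5 m⁴
Effective length L_e = K·L = 1 × 4.05 = 4.050 m
P_cr = π²EI / L_e² = π² × 102×10⁹ × 2.145×10^-5 / 4.050² = 1.316×10^6 N
Factor of safety n = P_cr / P = 1316.2 / 859 = 1.53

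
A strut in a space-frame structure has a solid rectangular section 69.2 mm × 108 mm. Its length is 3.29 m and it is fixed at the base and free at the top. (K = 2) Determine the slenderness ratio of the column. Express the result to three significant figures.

For a rectangle r_min = b/√12 = 69.2/√12 = 19.98 mm
L_e = K·L = 2 × 3.29 m = 6.580 m = 6580.0 mm
λ = L_e / r_min = 6580.0 / 19.98 = 329

λ ≈ 329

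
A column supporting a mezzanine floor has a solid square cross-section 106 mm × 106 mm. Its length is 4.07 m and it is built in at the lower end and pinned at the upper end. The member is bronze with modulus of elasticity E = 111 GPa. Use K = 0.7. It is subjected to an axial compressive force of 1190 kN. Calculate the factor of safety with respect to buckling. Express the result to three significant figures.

I = a⁴/12 = 106⁴/12 = 1.052×10^7 mm⁴
I = 1.052×10^7 mm⁴ = 1.052×10^-5 m⁴
Effective length L_e = K·L = 0.7 × 4.07 = 2.849 m
P_cr = π²EI / L_e² = π² × 111×10⁹ × 1.052×10^-5 / 2.849² = 1.420×10^6 N
Factor of safety n = P_cr / P = 1420.0 / 1190 = 1.19

n ≈ 1.19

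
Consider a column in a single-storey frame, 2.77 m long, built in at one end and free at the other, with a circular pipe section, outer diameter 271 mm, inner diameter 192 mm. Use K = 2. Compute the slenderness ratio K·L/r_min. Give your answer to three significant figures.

d_o = 271 mm, d_i = 192 mm
I = π(d_o⁴ − d_i⁴)/64 = π(271⁴ − 192.0⁴)/64 = 1.980×10^8 mm⁴
A = 2.873×10^4 mm²;  r_min = √(I/A) = √(1.980×10^8/2.873×10^4) = 83.03 mm
L_e = K·L = 2 × 2.77 m = 5.540 m = 5540.0 mm
λ = L_e / r_min = 5540.0 / 83.03 = 66.7

λ ≈ 66.7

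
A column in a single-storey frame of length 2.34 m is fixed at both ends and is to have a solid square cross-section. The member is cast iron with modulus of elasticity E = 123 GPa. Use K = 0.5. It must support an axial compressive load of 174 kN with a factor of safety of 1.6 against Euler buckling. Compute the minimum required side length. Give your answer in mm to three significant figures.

Required P_cr = n·P = 1.6 × 174 = 278.4 kN
L_e = K·L = 0.5 × 2.34 = 1.170 m
Required I = P_cr·L_e²/(π²E) = 2.784×10^5 × 1.170² / (π² × 1.23×10^11) = 3.139×10^-7 m⁴
I_req = 3.139×10^5 mm⁴
Solid square: I = a⁴/12  ⇒  a = (12I)^(1/4) = (12×3.139×10^5)^(1/4) = 44.1 mm

a ≈ 44.1 mm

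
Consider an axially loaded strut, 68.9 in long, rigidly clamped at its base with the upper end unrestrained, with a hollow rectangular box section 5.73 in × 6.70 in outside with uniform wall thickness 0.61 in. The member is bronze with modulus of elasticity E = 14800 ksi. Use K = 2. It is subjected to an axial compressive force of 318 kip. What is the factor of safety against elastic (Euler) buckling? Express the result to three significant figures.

n ≈ 1.53

Inner dimensions: h_i = 6.70 − 2×0.61 = 5.480 in, b_i = 5.73 − 2×0.61 = 4.510 in
Weak-axis I_min = (h_o·b_o³ − h_i·b_i³)/12 with b_o = 5.73, b_i = 4.510 in (shorter outer/inner sides).
I_min = (6.70×5.73³ − 5.480×4.510³)/12 = 63.15 in⁴
Effective length L_e = K·L = 2 × 68.9 = 137.8 in
P_cr = π²EI / L_e² = π² × 14800×10³ × 63.15 / 137.8² = 4.858×10^5 lb
Factor of safety n = P_cr / P = 485.77 / 318 = 1.53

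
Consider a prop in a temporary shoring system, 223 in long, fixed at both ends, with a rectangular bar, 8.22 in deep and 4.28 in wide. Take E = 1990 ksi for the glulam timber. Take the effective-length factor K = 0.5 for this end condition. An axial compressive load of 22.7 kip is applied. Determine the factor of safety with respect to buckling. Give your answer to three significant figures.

n ≈ 3.74

Buckling occurs about the weak axis: I_min = h·b³/12 with b = 4.28 in (the shorter side).
I_min = 8.22×4.28³/12 = 53.71 in⁴
Effective length L_e = K·L = 0.5 × 223 = 111.5 in
P_cr = π²EI / L_e² = π² × 1990×10³ × 53.71 / 111.5² = 8.484×10^4 lb
Factor of safety n = P_cr / P = 84.845 / 22.7 = 3.74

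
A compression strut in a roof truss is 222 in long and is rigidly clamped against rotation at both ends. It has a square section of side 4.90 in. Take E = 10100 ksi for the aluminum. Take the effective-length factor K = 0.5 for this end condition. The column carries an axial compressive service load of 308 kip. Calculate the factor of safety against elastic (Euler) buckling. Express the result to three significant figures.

I = a⁴/12 = 4.90⁴/12 = 48.04 in⁴
Effective length L_e = K·L = 0.5 × 222 = 111.0 in
P_cr = π²EI / L_e² = π² × 10100×10³ × 48.04 / 111.0² = 3.887×10^5 lb
Factor of safety n = P_cr / P = 388.67 / 308 = 1.26

n ≈ 1.26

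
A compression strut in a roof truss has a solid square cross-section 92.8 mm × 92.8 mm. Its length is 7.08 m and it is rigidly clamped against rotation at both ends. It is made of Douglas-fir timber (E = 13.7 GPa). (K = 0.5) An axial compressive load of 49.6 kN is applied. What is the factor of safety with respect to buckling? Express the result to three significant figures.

n ≈ 1.34

I = a⁴/12 = 92.8⁴/12 = 6.180×10^6 mm⁴
I = 6.180×10^6 mm⁴ = 6.180×10^-6 m⁴
Effective length L_e = K·L = 0.5 × 7.08 = 3.540 m
P_cr = π²EI / L_e² = π² × 13.7×10⁹ × 6.180×10^-6 / 3.540² = 6.668×10^4 N
Factor of safety n = P_cr / P = 66.684 / 49.6 = 1.34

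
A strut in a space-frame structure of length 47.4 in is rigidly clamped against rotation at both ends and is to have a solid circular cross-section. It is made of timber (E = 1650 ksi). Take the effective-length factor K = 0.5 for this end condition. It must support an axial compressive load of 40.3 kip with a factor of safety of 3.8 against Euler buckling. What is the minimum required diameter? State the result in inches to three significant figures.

Required P_cr = n·P = 3.8 × 40.3 = 153.1 kip
L_e = K·L = 0.5 × 47.4 = 23.70 in
Required I = P_cr·L_e²/(π²E) = 1.531×10^5 × 23.70² / (π² × 1.65×10^6) = 5.282 in⁴
Solid circle: I = πd⁴/64  ⇒  d = (64I/π)^(1/4) = (64×5.282/π)^(1/4) = 3.22 in

d ≈ 3.22 in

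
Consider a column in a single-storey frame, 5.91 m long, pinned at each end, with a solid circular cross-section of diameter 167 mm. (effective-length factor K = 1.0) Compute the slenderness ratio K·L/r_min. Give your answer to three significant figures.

For a solid circle r = d/4 = 167/4 = 41.75 mm
L_e = K·L = 1 × 5.91 m = 5.910 m = 5910.0 mm
λ = L_e / r_min = 5910.0 / 41.75 = 142

λ ≈ 142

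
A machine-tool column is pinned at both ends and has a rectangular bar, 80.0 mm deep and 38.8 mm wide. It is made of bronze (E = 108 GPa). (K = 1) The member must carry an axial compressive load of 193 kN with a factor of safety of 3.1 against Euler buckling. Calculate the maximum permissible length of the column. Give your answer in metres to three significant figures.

Buckling occurs about the weak axis: I_min = h·b³/12 with b = 38.8 mm (the shorter side).
I_min = 80.0×38.8³/12 = 3.894×10^5 mm⁴
I = 3.894×10^-7 m⁴
Required critical load P_cr = n·P = 3.1 × 193 = 598.3 kN = 5.983×10^5 N
From P_cr = π²EI/(K·L)²:  L = (1/K)·√(π²EI/P_cr) = (1/1)·√(π²×1.08×10^11×3.894×10^-7/5.983×10^5)
L = 0.833 m

L_max ≈ 0.833 m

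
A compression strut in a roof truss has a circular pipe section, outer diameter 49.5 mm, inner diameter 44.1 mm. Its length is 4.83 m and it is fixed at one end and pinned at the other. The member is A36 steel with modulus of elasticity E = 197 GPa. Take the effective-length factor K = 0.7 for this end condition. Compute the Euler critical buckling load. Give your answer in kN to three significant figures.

d_o = 49.5 mm, d_i = 44.1 mm
I = π(d_o⁴ − d_i⁴)/64 = π(49.5⁴ − 44.10⁴)/64 = 1.090×10^5 mm⁴
I = 1.090×10^5 mm⁴ = 1.090×10^-7 m⁴
Effective length L_e = K·L = 0.7 × 4.83 = 3.381 m
P_cr = π²EI / L_e² = π² × 197×10⁹ × 1.090×10^-7 / 3.381² = 1.855×10^4 N

P_cr ≈ 18.5 kN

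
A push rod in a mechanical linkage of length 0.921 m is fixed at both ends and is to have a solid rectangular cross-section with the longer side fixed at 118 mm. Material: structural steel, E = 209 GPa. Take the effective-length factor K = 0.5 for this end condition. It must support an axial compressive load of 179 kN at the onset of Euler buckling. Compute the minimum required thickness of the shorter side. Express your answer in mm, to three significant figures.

b ≈ 12.3 mm

L_e = K·L = 0.5 × 0.921 = 0.4605 m
Required I = P_cr·L_e²/(π²E) = 1.790×10^5 × 0.4605² / (π² × 2.09×10^11) = 1.840×10^-8 m⁴
I_req = 1.840×10^4 mm⁴
Rectangle, weak axis: I_min = h·b³/12 with h = 118 mm fixed  ⇒  b = (12I/h)^(1/3) = 12.3 mm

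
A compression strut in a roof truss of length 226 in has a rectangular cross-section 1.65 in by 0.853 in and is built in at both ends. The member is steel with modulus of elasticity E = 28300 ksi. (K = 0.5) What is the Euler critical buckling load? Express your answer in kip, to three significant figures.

P_cr ≈ 1.87 kip

Buckling occurs about the weak axis: I_min = h·b³/12 with b = 0.853 in (the shorter side).
I_min = 1.65×0.853³/12 = 8.534×10^-2 in⁴
Effective length L_e = K·L = 0.5 × 226 = 113.0 in
P_cr = π²EI / L_e² = π² × 28300×10³ × 8.534×10^-2 / 113.0² = 1.867×10^3 lb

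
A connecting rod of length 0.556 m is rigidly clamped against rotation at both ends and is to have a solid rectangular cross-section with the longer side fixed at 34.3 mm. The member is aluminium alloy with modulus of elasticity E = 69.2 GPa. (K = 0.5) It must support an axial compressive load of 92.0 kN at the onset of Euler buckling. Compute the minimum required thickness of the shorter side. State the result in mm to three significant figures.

b ≈ 15.4 mm

L_e = K·L = 0.5 × 0.556 = 0.2780 m
Required I = P_cr·L_e²/(π²E) = 9.200×10^4 × 0.2780² / (π² × 6.92×10^10) = 1.041×10^-8 m⁴
I_req = 1.041×10^4 mm⁴
Rectangle, weak axis: I_min = h·b³/12 with h = 34.3 mm fixed  ⇒  b = (12I/h)^(1/3) = 15.4 mm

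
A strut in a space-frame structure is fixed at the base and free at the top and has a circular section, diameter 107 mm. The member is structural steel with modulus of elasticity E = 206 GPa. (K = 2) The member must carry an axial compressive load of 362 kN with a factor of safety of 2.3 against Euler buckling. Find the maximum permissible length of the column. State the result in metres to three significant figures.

L_max ≈ 1.98 m

I = πd⁴/64 = π×107⁴/64 = 6.434×10^6 mm⁴
I = 6.434×10^-6 m⁴
Required critical load P_cr = n·P = 2.3 × 362 = 832.6 kN = 8.326×10^5 N
From P_cr = π²EI/(K·L)²:  L = (1/K)·√(π²EI/P_cr) = (1/2)·√(π²×2.06×10^11×6.434×10^-6/8.326×10^5)
L = 1.98 m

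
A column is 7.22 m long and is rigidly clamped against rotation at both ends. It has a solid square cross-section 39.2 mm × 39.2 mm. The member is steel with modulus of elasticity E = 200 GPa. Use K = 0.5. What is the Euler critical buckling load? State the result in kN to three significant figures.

I = a⁴/12 = 39.2⁴/12 = 1.968×10^5 mm⁴
I = 1.968×10^5 mm⁴ = 1.968×10^-7 m⁴
Effective length L_e = K·L = 0.5 × 7.22 = 3.610 m
P_cr = π²EI / L_e² = π² × 200×10⁹ × 1.968×10^-7 / 3.610² = 2.980×10^4 N

P_cr ≈ 29.8 kN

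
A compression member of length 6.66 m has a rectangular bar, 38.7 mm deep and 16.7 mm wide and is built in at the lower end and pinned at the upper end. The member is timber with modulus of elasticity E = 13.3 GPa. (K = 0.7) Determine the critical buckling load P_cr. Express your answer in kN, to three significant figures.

Buckling occurs about the weak axis: I_min = h·b³/12 with b = 16.7 mm (the shorter side).
I_min = 38.7×16.7³/12 = 1.502×10^4 mm⁴
I = 1.502×10^4 mm⁴ = 1.502×10^-8 m⁴
Effective length L_e = K·L = 0.7 × 6.66 = 4.662 m
P_cr = π²EI / L_e² = π² × 13.3×10⁹ × 1.502×10^-8 / 4.662² = 90.72 N

P_cr ≈ 0.0907 kN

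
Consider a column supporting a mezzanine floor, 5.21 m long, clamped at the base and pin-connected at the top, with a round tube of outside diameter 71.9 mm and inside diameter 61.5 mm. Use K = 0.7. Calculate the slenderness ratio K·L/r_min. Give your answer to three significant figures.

λ ≈ 154

d_o = 71.9 mm, d_i = 61.5 mm
I = π(d_o⁴ − d_i⁴)/64 = π(71.9⁴ − 61.50⁴)/64 = 6.096×10^5 mm⁴
A = 1.090×10^3 mm²;  r_min = √(I/A) = √(6.096×10^5/1.090×10^3) = 23.65 mm
L_e = K·L = 0.7 × 5.21 m = 3.647 m = 3647.0 mm
λ = L_e / r_min = 3647.0 / 23.65 = 154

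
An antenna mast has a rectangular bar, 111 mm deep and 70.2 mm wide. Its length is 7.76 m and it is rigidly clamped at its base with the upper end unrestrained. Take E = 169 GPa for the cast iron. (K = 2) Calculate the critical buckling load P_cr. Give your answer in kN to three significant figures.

Buckling occurs about the weak axis: I_min = h·b³/12 with b = 70.2 mm (the shorter side).
I_min = 111×70.2³/12 = 3.200×10^6 mm⁴
I = 3.200×10^6 mm⁴ = 3.200×10^-6 m⁴
Effective length L_e = K·L = 2 × 7.76 = 15.52 m
P_cr = π²EI / L_e² = π² × 169×10⁹ × 3.200×10^-6 / 15.52² = 2.216×10^4 N

P_cr ≈ 22.2 kN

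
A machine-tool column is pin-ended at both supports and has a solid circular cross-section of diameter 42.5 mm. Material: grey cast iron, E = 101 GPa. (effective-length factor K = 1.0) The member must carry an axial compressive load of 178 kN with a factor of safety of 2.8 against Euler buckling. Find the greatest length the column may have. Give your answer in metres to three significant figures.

I = πd⁴/64 = π×42.5⁴/64 = 1.601×10^5 mm⁴
I = 1.601×10^-7 m⁴
Required critical load P_cr = n·P = 2.8 × 178 = 498.4 kN = 4.984×10^5 N
From P_cr = π²EI/(K·L)²:  L = (1/K)·√(π²EI/P_cr) = (1/1)·√(π²×1.01×10^11×1.601×10^-7/4.984×10^5)
L = 0.566 m

L_max ≈ 0.566 m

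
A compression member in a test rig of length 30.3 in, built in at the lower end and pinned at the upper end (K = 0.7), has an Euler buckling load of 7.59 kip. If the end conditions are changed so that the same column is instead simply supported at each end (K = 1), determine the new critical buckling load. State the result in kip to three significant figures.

P_cr ≈ 3.72 kip

P_cr ∝ 1/K², so P_cr,new = P_cr,old × (K_old/K_new)² = 7.59 × (0.7/1)²
= 7.59 × 0.4900 = 3.72 kip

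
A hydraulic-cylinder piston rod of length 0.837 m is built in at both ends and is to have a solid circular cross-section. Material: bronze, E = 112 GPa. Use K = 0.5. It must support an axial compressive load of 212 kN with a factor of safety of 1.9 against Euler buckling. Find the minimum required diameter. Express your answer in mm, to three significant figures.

d ≈ 33.8 mm

Required P_cr = n·P = 1.9 × 212 = 402.8 kN
L_e = K·L = 0.5 × 0.837 = 0.4185 m
Required I = P_cr·L_e²/(π²E) = 4.028×10^5 × 0.4185² / (π² × 1.12×10^11) = 6.382×10^-8 m⁴
I_req = 6.382×10^4 mm⁴
Solid circle: I = πd⁴/64  ⇒  d = (64I/π)^(1/4) = (64×6.382×10^4/π)^(1/4) = 33.8 mm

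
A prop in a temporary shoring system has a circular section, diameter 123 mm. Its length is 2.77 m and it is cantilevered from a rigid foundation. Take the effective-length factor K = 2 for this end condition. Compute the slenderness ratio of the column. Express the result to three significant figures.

λ ≈ 180

I = πd⁴/64 = π×123⁴/64 = 1.124×10^7 mm⁴
A = 1.188×10^4 mm²;  r_min = √(I/A) = √(1.124×10^7/1.188×10^4) = 30.75 mm
L_e = K·L = 2 × 2.77 m = 5.540 m = 5540.0 mm
λ = L_e / r_min = 5540.0 / 30.75 = 180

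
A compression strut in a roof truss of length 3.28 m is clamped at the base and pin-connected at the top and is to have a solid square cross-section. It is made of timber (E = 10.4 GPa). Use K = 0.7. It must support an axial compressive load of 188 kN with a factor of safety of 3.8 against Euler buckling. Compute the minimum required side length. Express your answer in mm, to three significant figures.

Required P_cr = n·P = 3.8 × 188 = 714.4 kN
L_e = K·L = 0.7 × 3.28 = 2.296 m
Required I = P_cr·L_e²/(π²E) = 7.144×10^5 × 2.296² / (π² × 1.04×10^10) = 3.669×10^-5 m⁴
I_req = 3.669×10^7 mm⁴
Solid square: I = a⁴/12  ⇒  a = (12I)^(1/4) = (12×3.669×10^7)^(1/4) = 145 mm

a ≈ 145 mm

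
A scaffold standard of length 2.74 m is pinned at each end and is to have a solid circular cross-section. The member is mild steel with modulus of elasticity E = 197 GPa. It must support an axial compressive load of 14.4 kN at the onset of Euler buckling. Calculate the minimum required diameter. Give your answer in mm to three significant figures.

d ≈ 32.6 mm

L_e = K·L = 1 × 2.74 = 2.740 m
Required I = P_cr·L_e²/(π²E) = 1.440×10^4 × 2.740² / (π² × 1.97×10^11) = 5.560×10^-8 m⁴
I_req = 5.560×10^4 mm⁴
Solid circle: I = πd⁴/64  ⇒  d = (64I/π)^(1/4) = (64×5.560×10^4/π)^(1/4) = 32.6 mm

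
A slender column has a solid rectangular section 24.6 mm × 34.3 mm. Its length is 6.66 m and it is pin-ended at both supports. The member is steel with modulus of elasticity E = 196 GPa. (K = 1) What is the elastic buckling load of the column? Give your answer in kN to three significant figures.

P_cr ≈ 1.86 kN

Buckling occurs about the weak axis: I_min = h·b³/12 with b = 24.6 mm (the shorter side).
I_min = 34.3×24.6³/12 = 4.255×10^4 mm⁴
I = 4.255×10^4 mm⁴ = 4.255×10^-8 m⁴
Effective length L_e = K·L = 1 × 6.66 = 6.660 m
P_cr = π²EI / L_e² = π² × 196×10⁹ × 4.255×10^-8 / 6.660² = 1.856×10^3 N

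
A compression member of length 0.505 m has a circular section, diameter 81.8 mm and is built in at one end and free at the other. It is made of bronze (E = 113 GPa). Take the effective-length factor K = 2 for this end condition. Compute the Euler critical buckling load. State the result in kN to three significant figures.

I = πd⁴/64 = π×81.8⁴/64 = 2.198×10^6 mm⁴
I = 2.198×10^6 mm⁴ = 2.198×10^-6 m⁴
Effective length L_e = K·L = 2 × 0.505 = 1.010 m
P_cr = π²EI / L_e² = π² × 113×10⁹ × 2.198×10^-6 / 1.010² = 2.403×10^6 N

P_cr ≈ 2400 kN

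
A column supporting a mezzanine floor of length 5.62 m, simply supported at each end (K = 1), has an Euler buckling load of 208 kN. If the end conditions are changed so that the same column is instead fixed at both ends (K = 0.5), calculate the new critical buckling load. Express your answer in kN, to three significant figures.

P_cr ≈ 832 kN

P_cr ∝ 1/K², so P_cr,new = P_cr,old × (K_old/K_new)² = 208 × (1/0.5)²
= 208 × 4.000 = 832 kN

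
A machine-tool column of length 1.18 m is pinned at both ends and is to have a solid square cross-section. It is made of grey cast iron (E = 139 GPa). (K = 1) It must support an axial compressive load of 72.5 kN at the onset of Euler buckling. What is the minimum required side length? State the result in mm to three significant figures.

L_e = K·L = 1 × 1.18 = 1.180 m
Required I = P_cr·L_e²/(π²E) = 7.250×10^4 × 1.180² / (π² × 1.39×10^11) = 7.358×10^-8 m⁴
I_req = 7.358×10^4 mm⁴
Solid square: I = a⁴/12  ⇒  a = (12I)^(1/4) = (12×7.358×10^4)^(1/4) = 30.7 mm

a ≈ 30.7 mm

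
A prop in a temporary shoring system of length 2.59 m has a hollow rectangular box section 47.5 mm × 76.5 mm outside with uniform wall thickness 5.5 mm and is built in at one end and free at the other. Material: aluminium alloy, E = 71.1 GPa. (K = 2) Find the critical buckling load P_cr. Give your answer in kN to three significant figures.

Inner dimensions: h_i = 76.5 − 2×5.5 = 65.50 mm, b_i = 47.5 − 2×5.5 = 36.50 mm
Weak-axis I_min = (h_o·b_o³ − h_i·b_i³)/12 with b_o = 47.5, b_i = 36.50 mm (shorter outer/inner sides).
I_min = (76.5×47.5³ − 65.50×36.50³)/12 = 4.178×10^5 mm⁴
I = 4.178×10^5 mm⁴ = 4.178×10^-7 m⁴
Effective length L_e = K·L = 2 × 2.59 = 5.180 m
P_cr = π²EI / L_e² = π² × 71.1×10⁹ × 4.178×10^-7 / 5.180² = 1.093×10^4 N

P_cr ≈ 10.9 kN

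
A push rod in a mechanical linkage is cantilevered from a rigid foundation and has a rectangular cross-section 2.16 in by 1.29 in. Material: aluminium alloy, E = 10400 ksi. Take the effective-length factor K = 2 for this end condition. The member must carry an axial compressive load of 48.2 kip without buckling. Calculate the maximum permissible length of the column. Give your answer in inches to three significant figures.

Buckling occurs about the weak axis: I_min = h·b³/12 with b = 1.29 in (the shorter side).
I_min = 2.16×1.29³/12 = 0.3864 in⁴
At the buckling limit P_cr = P = 4.820×10^4 lb
From P_cr = π²EI/(K·L)²:  L = (1/K)·√(π²EI/P_cr) = (1/2)·√(π²×1.04×10^7×0.3864/4.820×10^4)
L = 14.3 in

L_max ≈ 14.3 in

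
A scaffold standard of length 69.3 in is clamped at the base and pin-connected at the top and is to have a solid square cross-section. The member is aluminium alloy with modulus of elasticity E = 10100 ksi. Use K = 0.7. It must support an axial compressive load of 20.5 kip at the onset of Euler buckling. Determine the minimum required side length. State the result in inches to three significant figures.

a ≈ 1.55 in

L_e = K·L = 0.7 × 69.3 = 48.51 in
Required I = P_cr·L_e²/(π²E) = 2.050×10^4 × 48.51² / (π² × 1.01×10^7) = 0.4839 in⁴
Solid square: I = a⁴/12  ⇒  a = (12I)^(1/4) = (12×0.4839)^(1/4) = 1.55 in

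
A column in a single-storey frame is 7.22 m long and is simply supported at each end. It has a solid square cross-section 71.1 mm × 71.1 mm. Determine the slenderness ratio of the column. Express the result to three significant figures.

λ ≈ 352

For a square r = a/√12 = 71.1/√12 = 20.52 mm
L_e = K·L = 1 × 7.22 m = 7.220 m = 7220.0 mm
λ = L_e / r_min = 7220.0 / 20.52 = 352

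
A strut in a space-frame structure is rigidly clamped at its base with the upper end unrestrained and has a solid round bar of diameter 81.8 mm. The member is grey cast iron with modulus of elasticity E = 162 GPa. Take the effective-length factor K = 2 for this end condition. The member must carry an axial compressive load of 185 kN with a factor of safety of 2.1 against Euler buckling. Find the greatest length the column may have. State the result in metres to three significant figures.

L_max ≈ 1.50 m

I = πd⁴/64 = π×81.8⁴/64 = 2.198×10^6 mm⁴
I = 2.198×10^-6 m⁴
Required critical load P_cr = n·P = 2.1 × 185 = 388.5 kN = 3.885×10^5 N
From P_cr = π²EI/(K·L)²:  L = (1/K)·√(π²EI/P_cr) = (1/2)·√(π²×1.62×10^11×2.198×10^-6/3.885×10^5)
L = 1.50 m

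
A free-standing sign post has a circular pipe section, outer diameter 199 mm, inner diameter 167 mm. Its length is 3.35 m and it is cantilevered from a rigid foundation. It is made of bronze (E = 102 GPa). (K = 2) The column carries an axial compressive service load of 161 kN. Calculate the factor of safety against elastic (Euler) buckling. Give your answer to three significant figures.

d_o = 199 mm, d_i = 167 mm
I = π(d_o⁴ − d_i⁴)/64 = π(199⁴ − 167.0⁴)/64 = 3.880×10^7 mm⁴
I = 3.880×10^7 mm⁴ = 3.880×10^-5 m⁴
Effective length L_e = K·L = 2 × 3.35 = 6.700 m
P_cr = π²EI / L_e² = π² × 102×10⁹ × 3.880×10^-5 / 6.700² = 8.701×10^5 N
Factor of safety n = P_cr / P = 870.14 / 161 = 5.40

n ≈ 5.40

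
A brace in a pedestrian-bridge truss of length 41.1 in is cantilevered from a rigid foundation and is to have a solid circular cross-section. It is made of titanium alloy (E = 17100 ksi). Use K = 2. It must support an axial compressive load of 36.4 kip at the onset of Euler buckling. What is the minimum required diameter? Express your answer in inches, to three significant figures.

L_e = K·L = 2 × 41.1 = 82.20 in
Required I = P_cr·L_e²/(π²E) = 3.640×10^4 × 82.20² / (π² × 1.71×10^7) = 1.457 in⁴
Solid circle: I = πd⁴/64  ⇒  d = (64I/π)^(1/4) = (64×1.457/π)^(1/4) = 2.33 in

d ≈ 2.33 in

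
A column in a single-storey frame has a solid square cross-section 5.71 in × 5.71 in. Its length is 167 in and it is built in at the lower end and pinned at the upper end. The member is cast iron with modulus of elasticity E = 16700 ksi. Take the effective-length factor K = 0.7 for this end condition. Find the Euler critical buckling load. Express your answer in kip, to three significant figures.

I = a⁴/12 = 5.71⁴/12 = 88.59 in⁴
Effective length L_e = K·L = 0.7 × 167 = 116.9 in
P_cr = π²EI / L_e² = π² × 16700×10³ × 88.59 / 116.9² = 1.068×10^6 lb

P_cr ≈ 1070 kip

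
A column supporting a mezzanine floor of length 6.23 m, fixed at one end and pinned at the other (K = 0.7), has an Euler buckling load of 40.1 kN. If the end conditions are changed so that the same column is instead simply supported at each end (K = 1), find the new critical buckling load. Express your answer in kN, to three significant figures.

P_cr ≈ 19.6 kN

P_cr ∝ 1/K², so P_cr,new = P_cr,old × (K_old/K_new)² = 40.1 × (0.7/1)²
= 40.1 × 0.4900 = 19.6 kN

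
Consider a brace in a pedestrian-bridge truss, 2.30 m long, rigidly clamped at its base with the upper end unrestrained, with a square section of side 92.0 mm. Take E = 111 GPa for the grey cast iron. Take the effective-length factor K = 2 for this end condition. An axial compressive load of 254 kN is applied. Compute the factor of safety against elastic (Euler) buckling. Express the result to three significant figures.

n ≈ 1.22

I = a⁴/12 = 92.0⁴/12 = 5.970×10^6 mm⁴
I = 5.970×10^6 mm⁴ = 5.970×10^-6 m⁴
Effective length L_e = K·L = 2 × 2.30 = 4.600 m
P_cr = π²EI / L_e² = π² × 111×10⁹ × 5.970×10^-6 / 4.600² = 3.091×10^5 N
Factor of safety n = P_cr / P = 309.08 / 254 = 1.22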